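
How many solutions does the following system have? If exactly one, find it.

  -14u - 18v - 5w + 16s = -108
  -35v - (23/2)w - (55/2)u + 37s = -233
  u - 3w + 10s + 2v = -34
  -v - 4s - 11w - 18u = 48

infinitely many solutions

Row-reduce:
R1 ← R1 / (-14).
R2 ← R2 + 55/2·R1.
R3 ← R3 − 1·R1.
R4 ← R4 + 18·R1.
R2 ← R2 / (5/14).
R1 ← R1 − 9/7·R2.
R3 ← R3 − 5/7·R2.
R4 ← R4 − 155/7·R2.
Swap R3 and R4.
R3 ← R3 / (199/2).
R1 ← R1 − 32/5·R3.
R2 ← R2 + 47/10·R3.
Rank is 3 with 4 unknowns, leaving s free.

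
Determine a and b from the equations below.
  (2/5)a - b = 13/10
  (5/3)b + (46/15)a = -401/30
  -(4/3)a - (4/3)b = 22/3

a = -3, b = -5/2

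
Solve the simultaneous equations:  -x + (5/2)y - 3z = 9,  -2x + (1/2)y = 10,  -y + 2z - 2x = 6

no solution

Row-reduce:
R1 ← R1 / (-1).
R2 ← R2 + 2·R1.
R3 ← R3 + 2·R1.
R2 ← R2 / (-9/2).
R1 ← R1 + 5/2·R2.
R3 ← R3 + 6·R2.
Row 3 reduces to 0 = -4/3, a contradiction. The system is inconsistent.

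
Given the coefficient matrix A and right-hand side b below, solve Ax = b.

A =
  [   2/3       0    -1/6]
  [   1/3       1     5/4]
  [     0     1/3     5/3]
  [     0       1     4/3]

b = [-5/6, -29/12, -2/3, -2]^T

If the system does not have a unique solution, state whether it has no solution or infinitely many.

Row-reduce the augmented matrix:
R1 ← R1 / (2/3).
R2 ← R2 − 1/3·R1.
R3 ← R3 − 1/3·R2.
R4 ← R4 − 1·R2.
R3 ← R3 / (11/9).
R1 ← R1 + 1/4·R3.
R2 ← R2 − 4/3·R3.
R4 reduces to 0 = 0, so the extra equation is consistent.
Reading off the reduced rows gives x_1 = -5/4, x_2 = -2, x_3 = 0.

x_1 = -5/4, x_2 = -2, x_3 = 0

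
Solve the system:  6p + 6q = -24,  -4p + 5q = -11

Row-reduce the augmented matrix:
R1 ← R1 / (6).
R2 ← R2 + 4·R1.
R2 ← R2 / (9).
R1 ← R1 − 1·R2.
Reading off the reduced rows gives p = -1, q = -3.

p = -1, q = -3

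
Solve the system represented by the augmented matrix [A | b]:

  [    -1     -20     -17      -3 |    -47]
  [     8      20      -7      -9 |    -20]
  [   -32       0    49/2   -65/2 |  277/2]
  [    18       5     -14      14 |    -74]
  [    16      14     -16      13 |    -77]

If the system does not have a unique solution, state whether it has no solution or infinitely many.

no solution

Row-reduce:
R1 ← R1 / (-1).
R2 ← R2 − 8·R1.
R3 ← R3 + 32·R1.
R4 ← R4 − 18·R1.
R5 ← R5 − 16·R1.
R2 ← R2 / (-140).
R1 ← R1 − 20·R2.
R3 ← R3 − 640·R2.
R4 ← R4 + 355·R2.
R5 ← R5 + 306·R2.
R3 ← R3 / (-1193/14).
R1 ← R1 + 24/7·R3.
R2 ← R2 − 143/140·R3.
R4 ← R4 − 1193/28·R3.
R5 ← R5 − 1719/70·R3.
Swap R4 and R5.
R4 ← R4 / (14261/1193).
R1 ← R1 − 2148/1193·R4.
R2 ← R2 + 968/1193·R4.
R3 ← R3 − 1223/1193·R4.
Row 5 reduces to 0 = 1/4, a contradiction. The system is inconsistent.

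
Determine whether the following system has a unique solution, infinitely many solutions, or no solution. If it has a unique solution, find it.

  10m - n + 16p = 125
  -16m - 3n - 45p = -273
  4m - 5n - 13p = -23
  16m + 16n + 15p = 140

Row-reduce the augmented matrix:
R1 ← R1 / (10).
R2 ← R2 + 16·R1.
R3 ← R3 − 4·R1.
R4 ← R4 − 16·R1.
R2 ← R2 / (-23/5).
R1 ← R1 + 1/10·R2.
R3 ← R3 + 23/5·R2.
R4 ← R4 − 88/5·R2.
Swap R3 and R4.
R3 ← R3 / (-1951/23).
R1 ← R1 − 93/46·R3.
R2 ← R2 − 97/23·R3.
R4 reduces to 0 = 0, so the extra equation is consistent.
Reading off the reduced rows gives m = 6, n = -1, p = 4.

m = 6, n = -1, p = 4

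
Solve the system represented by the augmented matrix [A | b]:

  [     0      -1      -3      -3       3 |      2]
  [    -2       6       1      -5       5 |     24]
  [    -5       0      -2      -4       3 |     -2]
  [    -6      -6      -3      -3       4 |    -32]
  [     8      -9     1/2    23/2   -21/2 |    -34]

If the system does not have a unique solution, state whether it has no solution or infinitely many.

Row-reduce:
Swap R1 and R2.
R1 ← R1 / (-2).
R3 ← R3 + 5·R1.
R4 ← R4 + 6·R1.
R5 ← R5 − 8·R1.
R2 ← R2 / (-1).
R1 ← R1 + 3·R2.
R3 ← R3 + 15·R2.
R4 ← R4 + 24·R2.
R5 ← R5 − 15·R2.
R3 ← R3 / (81/2).
R1 ← R1 − 17/2·R3.
R2 ← R2 − 3·R3.
R4 ← R4 − 66·R3.
R5 ← R5 + 81/2·R3.
R4 ← R4 / (-86/27).
R1 ← R1 − 22/81·R4.
R2 ← R2 + 26/27·R4.
R3 ← R3 − 107/81·R4.
Rank is 4 with 5 unknowns, leaving x_5 free.

infinitely many solutions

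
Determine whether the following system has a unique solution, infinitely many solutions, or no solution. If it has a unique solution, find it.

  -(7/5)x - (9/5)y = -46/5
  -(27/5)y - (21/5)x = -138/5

infinitely many solutions

Row-reduce:
R1 ← R1 / (-7/5).
R2 ← R2 + 21/5·R1.
Rank is 1 with 2 unknowns, leaving y free.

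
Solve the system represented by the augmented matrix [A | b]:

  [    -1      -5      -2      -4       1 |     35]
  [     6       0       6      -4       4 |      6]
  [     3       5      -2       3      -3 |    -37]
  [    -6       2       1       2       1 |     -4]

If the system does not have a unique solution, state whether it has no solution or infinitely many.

infinitely many solutions

Row-reduce:
R1 ← R1 / (-1).
R2 ← R2 − 6·R1.
R3 ← R3 − 3·R1.
R4 ← R4 + 6·R1.
R2 ← R2 / (-30).
R1 ← R1 − 5·R2.
R3 ← R3 + 10·R2.
R4 ← R4 − 32·R2.
R3 ← R3 / (-6).
R1 ← R1 − 1·R3.
R2 ← R2 − 1/5·R3.
R4 ← R4 − 33/5·R3.
R4 ← R4 / (-7/2).
R1 ← R1 + 11/18·R4.
R2 ← R2 − 17/18·R4.
R3 ← R3 + 1/18·R4.
Rank is 4 with 5 unknowns, leaving x_5 free.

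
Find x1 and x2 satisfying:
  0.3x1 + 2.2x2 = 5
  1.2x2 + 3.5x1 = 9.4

x1 = 2, x2 = 2

Row-reduce the augmented matrix:
R1 ← R1 / (3/10).
R2 ← R2 − 7/2·R1.
R2 ← R2 / (-367/15).
R1 ← R1 − 22/3·R2.
Reading off the reduced rows gives x1 = 2, x2 = 2.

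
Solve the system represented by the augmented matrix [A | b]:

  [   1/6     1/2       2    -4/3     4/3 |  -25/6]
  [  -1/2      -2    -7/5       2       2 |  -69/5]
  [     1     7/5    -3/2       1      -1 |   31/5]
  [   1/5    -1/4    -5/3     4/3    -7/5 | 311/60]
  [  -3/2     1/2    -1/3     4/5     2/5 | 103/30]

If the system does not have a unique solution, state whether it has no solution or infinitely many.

x_1 = -2, x_2 = 3, x_3 = 2, x_4 = 2, x_5 = -5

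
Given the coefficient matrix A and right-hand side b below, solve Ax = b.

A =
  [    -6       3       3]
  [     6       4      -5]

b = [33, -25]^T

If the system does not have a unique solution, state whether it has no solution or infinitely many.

Row-reduce:
R1 ← R1 / (-6).
R2 ← R2 − 6·R1.
R2 ← R2 / (7).
R1 ← R1 + 1/2·R2.
Rank is 2 with 3 unknowns, leaving x_3 free.

infinitely many solutions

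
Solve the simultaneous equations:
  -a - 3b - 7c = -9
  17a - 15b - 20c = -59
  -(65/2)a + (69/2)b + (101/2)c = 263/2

Row-reduce:
R1 ← R1 / (-1).
R2 ← R2 − 17·R1.
R3 ← R3 + 65/2·R1.
R2 ← R2 / (-66).
R1 ← R1 − 3·R2.
R3 ← R3 − 132·R2.
Rank is 2 with 3 unknowns, leaving c free.

infinitely many solutions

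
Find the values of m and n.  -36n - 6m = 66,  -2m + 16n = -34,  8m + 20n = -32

m = 1, n = -2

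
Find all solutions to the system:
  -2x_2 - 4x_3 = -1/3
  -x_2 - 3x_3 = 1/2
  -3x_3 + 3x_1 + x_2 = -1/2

Row-reduce the augmented matrix:
Swap R1 and R3.
R1 ← R1 / (3).
R2 ← R2 / (-1).
R1 ← R1 − 1/3·R2.
R3 ← R3 + 2·R2.
R3 ← R3 / (2).
R1 ← R1 + 2·R3.
R2 ← R2 − 3·R3.
Reading off the reduced rows gives x_1 = -4/3, x_2 = 3/2, x_3 = -2/3.

x_1 = -4/3, x_2 = 3/2, x_3 = -2/3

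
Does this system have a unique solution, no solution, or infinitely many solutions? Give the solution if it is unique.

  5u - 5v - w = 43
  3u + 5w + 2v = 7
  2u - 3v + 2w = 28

Row-reduce the augmented matrix:
R1 ← R1 / (5).
R2 ← R2 − 3·R1.
R3 ← R3 − 2·R1.
R2 ← R2 / (5).
R1 ← R1 + 1·R2.
R3 ← R3 + 1·R2.
R3 ← R3 / (88/25).
R1 ← R1 − 23/25·R3.
R2 ← R2 − 28/25·R3.
Reading off the reduced rows gives u = 3, v = -6, w = 2.

u = 3, v = -6, w = 2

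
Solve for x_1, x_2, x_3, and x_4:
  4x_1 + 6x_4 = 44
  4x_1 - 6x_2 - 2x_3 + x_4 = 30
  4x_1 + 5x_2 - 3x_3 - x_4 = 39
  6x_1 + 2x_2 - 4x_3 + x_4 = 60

x_1 = 5, x_2 = 1, x_3 = -6, x_4 = 4

Row-reduce the augmented matrix:
R1 ← R1 / (4).
R2 ← R2 − 4·R1.
R3 ← R3 − 4·R1.
R4 ← R4 − 6·R1.
R2 ← R2 / (-6).
R3 ← R3 − 5·R2.
R4 ← R4 − 2·R2.
R3 ← R3 / (-14/3).
R2 ← R2 − 1/3·R3.
R4 ← R4 + 14/3·R3.
R4 ← R4 / (3/2).
R1 ← R1 − 3/2·R4.
R2 ← R2 − 1/28·R4.
R3 ← R3 − 67/28·R4.
Reading off the reduced rows gives x_1 = 5, x_2 = 1, x_3 = -6, x_4 = 4.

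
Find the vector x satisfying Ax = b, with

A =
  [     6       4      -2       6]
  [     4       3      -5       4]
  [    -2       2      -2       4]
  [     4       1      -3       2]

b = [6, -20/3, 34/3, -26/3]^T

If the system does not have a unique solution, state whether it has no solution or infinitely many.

x_1 = -5/3, x_2 = 1, x_3 = 3, x_4 = 3

Row-reduce the augmented matrix:
R1 ← R1 / (6).
R2 ← R2 − 4·R1.
R3 ← R3 + 2·R1.
R4 ← R4 − 4·R1.
R2 ← R2 / (1/3).
R1 ← R1 − 2/3·R2.
R3 ← R3 − 10/3·R2.
R4 ← R4 + 5/3·R2.
R3 ← R3 / (34).
R1 ← R1 − 7·R3.
R2 ← R2 + 11·R3.
R4 ← R4 + 20·R3.
R4 ← R4 / (26/17).
R1 ← R1 + 4/17·R4.
R2 ← R2 − 33/17·R4.
R3 ← R3 − 3/17·R4.
Reading off the reduced rows gives x_1 = -5/3, x_2 = 1, x_3 = 3, x_4 = 3.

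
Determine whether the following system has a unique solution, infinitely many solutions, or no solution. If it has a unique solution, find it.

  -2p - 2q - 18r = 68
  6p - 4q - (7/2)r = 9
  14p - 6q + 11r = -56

Row-reduce:
R1 ← R1 / (-2).
R2 ← R2 − 6·R1.
R3 ← R3 − 14·R1.
R2 ← R2 / (-10).
R1 ← R1 − 1·R2.
R3 ← R3 + 20·R2.
Row 3 reduces to 0 = -6, a contradiction. The system is inconsistent.

no solution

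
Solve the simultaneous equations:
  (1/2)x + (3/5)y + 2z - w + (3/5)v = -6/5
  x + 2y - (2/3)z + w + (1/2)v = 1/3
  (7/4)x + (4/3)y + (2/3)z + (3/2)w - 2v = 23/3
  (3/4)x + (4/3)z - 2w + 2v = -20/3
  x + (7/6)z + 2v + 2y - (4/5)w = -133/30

x = 0, y = 0, z = 1, w = 2, v = -2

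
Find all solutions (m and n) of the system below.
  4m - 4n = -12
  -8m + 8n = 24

infinitely many solutions

Row-reduce:
R1 ← R1 / (4).
R2 ← R2 + 8·R1.
Rank is 1 with 2 unknowns, leaving n free.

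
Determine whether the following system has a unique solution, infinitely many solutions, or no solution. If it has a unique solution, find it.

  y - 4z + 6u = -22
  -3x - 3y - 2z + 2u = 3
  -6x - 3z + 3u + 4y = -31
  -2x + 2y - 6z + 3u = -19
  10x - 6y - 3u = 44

no solution

Row-reduce:
Swap R1 and R2.
R1 ← R1 / (-3).
R3 ← R3 + 6·R1.
R4 ← R4 + 2·R1.
R5 ← R5 − 10·R1.
R1 ← R1 − 1·R2.
R3 ← R3 − 10·R2.
R4 ← R4 − 4·R2.
R5 ← R5 + 16·R2.
R3 ← R3 / (41).
R1 ← R1 − 14/3·R3.
R2 ← R2 + 4·R3.
R4 ← R4 − 34/3·R3.
R5 ← R5 + 212/3·R3.
R4 ← R4 / (-673/123).
R1 ← R1 − 34/123·R4.
R2 ← R2 − 2/41·R4.
R3 ← R3 + 61/41·R4.
R5 ← R5 + 673/123·R4.
Row 5 reduces to 0 = 1, a contradiction. The system is inconsistent.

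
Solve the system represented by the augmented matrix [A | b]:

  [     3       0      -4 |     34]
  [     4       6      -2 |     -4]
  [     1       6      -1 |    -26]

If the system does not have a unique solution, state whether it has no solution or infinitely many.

Row-reduce the augmented matrix:
R1 ← R1 / (3).
R2 ← R2 − 4·R1.
R3 ← R3 − 1·R1.
R2 ← R2 / (6).
R3 ← R3 − 6·R2.
R3 ← R3 / (-3).
R1 ← R1 + 4/3·R3.
R2 ← R2 − 5/9·R3.
Reading off the reduced rows gives x_1 = 6, x_2 = -6, x_3 = -4.

x_1 = 6, x_2 = -6, x_3 = -4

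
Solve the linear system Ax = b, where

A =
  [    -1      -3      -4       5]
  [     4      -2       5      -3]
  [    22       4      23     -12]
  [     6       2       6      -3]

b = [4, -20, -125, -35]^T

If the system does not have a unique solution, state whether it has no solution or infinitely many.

infinitely many solutions

Row-reduce:
R1 ← R1 / (-1).
R2 ← R2 − 4·R1.
R3 ← R3 − 22·R1.
R4 ← R4 − 6·R1.
R2 ← R2 / (-14).
R1 ← R1 − 3·R2.
R3 ← R3 + 62·R2.
R4 ← R4 + 16·R2.
R3 ← R3 / (-114/7).
R1 ← R1 − 23/14·R3.
R2 ← R2 − 11/14·R3.
R4 ← R4 + 38/7·R3.
Rank is 3 with 4 unknowns, leaving x_4 free.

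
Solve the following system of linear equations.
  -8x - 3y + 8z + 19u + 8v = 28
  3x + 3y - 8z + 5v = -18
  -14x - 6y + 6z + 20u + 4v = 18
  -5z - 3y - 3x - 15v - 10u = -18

Row-reduce:
R1 ← R1 / (-8).
R2 ← R2 − 3·R1.
R3 ← R3 + 14·R1.
R4 ← R4 + 3·R1.
R2 ← R2 / (15/8).
R1 ← R1 − 3/8·R2.
R3 ← R3 + 3/4·R2.
R4 ← R4 + 15/8·R2.
R3 ← R3 / (-10).
R2 ← R2 + 8/3·R3.
R4 ← R4 + 13·R3.
R4 ← R4 / (88/25).
R1 ← R1 + 19/5·R4.
R2 ← R2 − 493/75·R4.
R3 ← R3 − 26/25·R4.
Rank is 4 with 5 unknowns, leaving v free.

infinitely many solutions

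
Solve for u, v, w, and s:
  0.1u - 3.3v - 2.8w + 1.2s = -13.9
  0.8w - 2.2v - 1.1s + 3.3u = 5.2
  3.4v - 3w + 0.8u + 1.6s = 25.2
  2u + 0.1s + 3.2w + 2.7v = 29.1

u = 6, v = 5, w = 1, s = 4

Row-reduce the augmented matrix:
R1 ← R1 / (1/10).
R2 ← R2 − 33/10·R1.
R3 ← R3 − 4/5·R1.
R4 ← R4 − 2·R1.
R2 ← R2 / (1067/10).
R1 ← R1 + 33·R2.
R3 ← R3 − 149/5·R2.
R4 ← R4 − 687/10·R2.
R3 ← R3 / (-35369/5335).
R1 ← R1 − 80/97·R3.
R2 ← R2 − 932/1067·R3.
R4 ← R4 + 862/1067·R3.
R4 ← R4 / (335096/176845).
R1 ← R1 + 5969/35369·R4.
R2 ← R2 − 2199/35369·R4.
R3 ← R3 + 17963/35369·R4.
Reading off the reduced rows gives u = 6, v = 5, w = 1, s = 4.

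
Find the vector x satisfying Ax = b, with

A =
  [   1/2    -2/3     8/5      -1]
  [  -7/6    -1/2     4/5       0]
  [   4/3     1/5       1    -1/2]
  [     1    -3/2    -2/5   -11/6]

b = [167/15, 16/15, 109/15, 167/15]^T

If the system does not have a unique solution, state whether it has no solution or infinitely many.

x_1 = 2, x_2 = -2, x_3 = 3, x_4 = -4

Row-reduce the augmented matrix:
R1 ← R1 / (1/2).
R2 ← R2 + 7/6·R1.
R3 ← R3 − 4/3·R1.
R4 ← R4 − 1·R1.
R2 ← R2 / (-37/18).
R1 ← R1 + 4/3·R2.
R3 ← R3 − 89/45·R2.
R4 ← R4 + 1/6·R2.
R3 ← R3 / (1013/925).
R1 ← R1 − 48/185·R3.
R2 ← R2 + 408/185·R3.
R4 ← R4 + 734/185·R3.
R4 ← R4 / (437/6078).
R1 ← R1 + 474/1013·R4.
R2 ← R2 − 990/1013·R4.
R3 ← R3 + 145/2026·R4.
Reading off the reduced rows gives x_1 = 2, x_2 = -2, x_3 = 3, x_4 = -4.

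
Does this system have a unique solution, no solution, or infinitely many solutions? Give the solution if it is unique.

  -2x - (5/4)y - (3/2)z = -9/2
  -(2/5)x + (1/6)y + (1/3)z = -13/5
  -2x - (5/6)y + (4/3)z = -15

x = 4, y = 2, z = -4

Row-reduce the augmented matrix:
R1 ← R1 / (-2).
R2 ← R2 + 2/5·R1.
R3 ← R3 + 2·R1.
R2 ← R2 / (5/12).
R1 ← R1 − 5/8·R2.
R3 ← R3 − 5/12·R2.
R3 ← R3 / (11/5).
R1 ← R1 + 1/5·R3.
R2 ← R2 − 38/25·R3.
Reading off the reduced rows gives x = 4, y = 2, z = -4.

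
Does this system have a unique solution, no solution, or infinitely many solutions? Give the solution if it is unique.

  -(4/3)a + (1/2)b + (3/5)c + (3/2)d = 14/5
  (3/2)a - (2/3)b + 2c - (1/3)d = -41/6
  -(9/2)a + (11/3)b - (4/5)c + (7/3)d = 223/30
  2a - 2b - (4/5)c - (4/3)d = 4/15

no solution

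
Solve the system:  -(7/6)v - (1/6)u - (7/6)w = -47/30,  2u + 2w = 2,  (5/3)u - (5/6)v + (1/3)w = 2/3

u = 1, v = 6/5, w = 0

Row-reduce the augmented matrix:
R1 ← R1 / (-1/6).
R2 ← R2 − 2·R1.
R3 ← R3 − 5/3·R1.
R2 ← R2 / (-14).
R1 ← R1 − 7·R2.
R3 ← R3 + 25/2·R2.
R3 ← R3 / (-13/21).
R1 ← R1 − 1·R3.
R2 ← R2 − 6/7·R3.
Reading off the reduced rows gives u = 1, v = 6/5, w = 0.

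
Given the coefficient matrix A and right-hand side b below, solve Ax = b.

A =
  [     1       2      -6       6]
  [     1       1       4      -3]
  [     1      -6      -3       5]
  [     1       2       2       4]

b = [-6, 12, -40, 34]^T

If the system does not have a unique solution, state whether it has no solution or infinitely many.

Row-reduce the augmented matrix:
R2 ← R2 − 1·R1.
R3 ← R3 − 1·R1.
R4 ← R4 − 1·R1.
R2 ← R2 / (-1).
R1 ← R1 − 2·R2.
R3 ← R3 + 8·R2.
R3 ← R3 / (-77).
R1 ← R1 − 14·R3.
R2 ← R2 + 10·R3.
R4 ← R4 − 8·R3.
R4 ← R4 / (414/77).
R1 ← R1 − 10/11·R4.
R2 ← R2 + 17/77·R4.
R3 ← R3 + 71/77·R4.
Reading off the reduced rows gives x_1 = -6, x_2 = 6, x_3 = 6, x_4 = 4.

x_1 = -6, x_2 = 6, x_3 = 6, x_4 = 4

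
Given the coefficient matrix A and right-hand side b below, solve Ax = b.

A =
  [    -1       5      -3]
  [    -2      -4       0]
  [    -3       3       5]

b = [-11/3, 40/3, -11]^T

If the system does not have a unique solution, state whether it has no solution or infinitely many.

x_1 = -2, x_2 = -7/3, x_3 = -2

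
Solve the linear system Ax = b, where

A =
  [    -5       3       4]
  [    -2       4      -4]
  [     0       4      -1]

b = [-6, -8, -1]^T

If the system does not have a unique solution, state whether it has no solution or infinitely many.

x_1 = 2, x_2 = 0, x_3 = 1

Row-reduce the augmented matrix:
R1 ← R1 / (-5).
R2 ← R2 + 2·R1.
R2 ← R2 / (14/5).
R1 ← R1 + 3/5·R2.
R3 ← R3 − 4·R2.
R3 ← R3 / (7).
R1 ← R1 + 2·R3.
R2 ← R2 + 2·R3.
Reading off the reduced rows gives x_1 = 2, x_2 = 0, x_3 = 1.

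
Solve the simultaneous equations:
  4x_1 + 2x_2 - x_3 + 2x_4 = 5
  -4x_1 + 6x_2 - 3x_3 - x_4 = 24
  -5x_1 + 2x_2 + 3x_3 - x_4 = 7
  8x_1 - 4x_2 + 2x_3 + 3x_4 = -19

infinitely many solutions

Row-reduce:
R1 ← R1 / (4).
R2 ← R2 + 4·R1.
R3 ← R3 + 5·R1.
R4 ← R4 − 8·R1.
R2 ← R2 / (8).
R1 ← R1 − 1/2·R2.
R3 ← R3 − 9/2·R2.
R4 ← R4 + 8·R2.
R3 ← R3 / (4).
R2 ← R2 + 1/2·R3.
Rank is 3 with 4 unknowns, leaving x_4 free.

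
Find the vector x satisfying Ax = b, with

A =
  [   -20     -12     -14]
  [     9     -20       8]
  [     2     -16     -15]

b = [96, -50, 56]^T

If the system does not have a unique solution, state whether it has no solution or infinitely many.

Row-reduce the augmented matrix:
R1 ← R1 / (-20).
R2 ← R2 − 9·R1.
R3 ← R3 − 2·R1.
R2 ← R2 / (-127/5).
R1 ← R1 − 3/5·R2.
R3 ← R3 + 86/5·R2.
R3 ← R3 / (-2229/127).
R1 ← R1 − 94/127·R3.
R2 ← R2 + 17/254·R3.
Reading off the reduced rows gives x_1 = -2, x_2 = 0, x_3 = -4.

x_1 = -2, x_2 = 0, x_3 = -4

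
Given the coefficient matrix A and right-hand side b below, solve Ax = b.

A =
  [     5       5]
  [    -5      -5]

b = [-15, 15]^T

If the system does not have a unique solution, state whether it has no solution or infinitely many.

Row-reduce:
R1 ← R1 / (5).
R2 ← R2 + 5·R1.
Rank is 1 with 2 unknowns, leaving x_2 free.

infinitely many solutions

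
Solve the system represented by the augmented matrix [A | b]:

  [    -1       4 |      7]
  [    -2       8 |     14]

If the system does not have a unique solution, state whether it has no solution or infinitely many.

infinitely many solutions

Row-reduce:
R1 ← R1 / (-1).
R2 ← R2 + 2·R1.
Rank is 1 with 2 unknowns, leaving x_2 free.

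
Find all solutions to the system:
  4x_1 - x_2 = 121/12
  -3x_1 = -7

x_1 = 7/3, x_2 = -3/4

Row-reduce the augmented matrix:
R1 ← R1 / (4).
R2 ← R2 + 3·R1.
R2 ← R2 / (-3/4).
R1 ← R1 + 1/4·R2.
Reading off the reduced rows gives x_1 = 7/3, x_2 = -3/4.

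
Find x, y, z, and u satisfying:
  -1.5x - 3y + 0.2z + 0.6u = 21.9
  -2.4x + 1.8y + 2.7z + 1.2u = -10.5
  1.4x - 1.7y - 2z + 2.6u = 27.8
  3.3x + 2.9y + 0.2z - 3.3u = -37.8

Row-reduce the augmented matrix:
R1 ← R1 / (-3/2).
R2 ← R2 + 12/5·R1.
R3 ← R3 − 7/5·R1.
R4 ← R4 − 33/10·R1.
R2 ← R2 / (33/5).
R1 ← R1 − 2·R2.
R3 ← R3 + 9/2·R2.
R4 ← R4 + 37/10·R2.
R3 ← R3 / (-629/3300).
R1 ← R1 + 47/55·R3.
R2 ← R2 − 119/330·R3.
R4 ← R4 − 1303/660·R3.
R4 ← R4 / (204927/6290).
R1 ← R1 + 9670/629·R4.
R2 ← R2 − 234/37·R4.
R3 ← R3 + 10968/629·R4.
Reading off the reduced rows gives x = -1, y = -6, z = -3, u = 5.

x = -1, y = -6, z = -3, u = 5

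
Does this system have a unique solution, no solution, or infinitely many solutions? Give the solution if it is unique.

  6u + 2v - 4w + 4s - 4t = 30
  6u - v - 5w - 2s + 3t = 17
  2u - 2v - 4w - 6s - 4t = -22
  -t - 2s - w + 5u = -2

infinitely many solutions

Row-reduce:
R1 ← R1 / (6).
R2 ← R2 − 6·R1.
R3 ← R3 − 2·R1.
R4 ← R4 − 5·R1.
R2 ← R2 / (-3).
R1 ← R1 − 1/3·R2.
R3 ← R3 + 8/3·R2.
R4 ← R4 + 5/3·R2.
R3 ← R3 / (-16/9).
R1 ← R1 + 7/9·R3.
R2 ← R2 − 1/3·R3.
R4 ← R4 − 26/9·R3.
R4 ← R4 / (-21/4).
R1 ← R1 − 7/8·R4.
R2 ← R2 − 13/8·R4.
R3 ← R3 − 9/8·R4.
Rank is 4 with 5 unknowns, leaving t free.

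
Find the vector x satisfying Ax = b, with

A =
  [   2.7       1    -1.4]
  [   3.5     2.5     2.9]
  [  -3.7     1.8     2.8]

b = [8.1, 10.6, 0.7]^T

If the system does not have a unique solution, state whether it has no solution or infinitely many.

Row-reduce the augmented matrix:
R1 ← R1 / (27/10).
R2 ← R2 − 7/2·R1.
R3 ← R3 + 37/10·R1.
R2 ← R2 / (65/54).
R1 ← R1 − 10/27·R2.
R3 ← R3 − 428/135·R2.
R3 ← R3 / (-18747/1625).
R1 ← R1 + 128/65·R3.
R2 ← R2 − 1273/325·R3.
Reading off the reduced rows gives x_1 = 1, x_2 = 4, x_3 = -1.

x_1 = 1, x_2 = 4, x_3 = -1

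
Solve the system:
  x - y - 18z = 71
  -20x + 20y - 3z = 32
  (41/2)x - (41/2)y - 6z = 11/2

no solution

Row-reduce:
R2 ← R2 + 20·R1.
R3 ← R3 − 41/2·R1.
R2 ← R2 / (-363).
R1 ← R1 + 18·R2.
R3 ← R3 − 363·R2.
Row 3 reduces to 0 = 2, a contradiction. The system is inconsistent.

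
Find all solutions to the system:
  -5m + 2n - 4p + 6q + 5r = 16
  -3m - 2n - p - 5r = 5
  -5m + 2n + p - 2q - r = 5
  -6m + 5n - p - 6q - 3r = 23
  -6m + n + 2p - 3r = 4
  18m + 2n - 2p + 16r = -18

Row-reduce the augmented matrix:
R1 ← R1 / (-5).
R2 ← R2 + 3·R1.
R3 ← R3 + 5·R1.
R4 ← R4 + 6·R1.
R5 ← R5 + 6·R1.
R6 ← R6 − 18·R1.
R2 ← R2 / (-16/5).
R1 ← R1 + 2/5·R2.
R4 ← R4 − 13/5·R2.
R5 ← R5 + 7/5·R2.
R6 ← R6 − 46/5·R2.
R3 ← R3 / (5).
R1 ← R1 − 5/8·R3.
R2 ← R2 + 7/16·R3.
R4 ← R4 − 79/16·R3.
R5 ← R5 − 99/16·R3.
R6 ← R6 + 99/8·R3.
R4 ← R4 / (-329/40).
R1 ← R1 − 1/4·R4.
R2 ← R2 − 17/40·R4.
R3 ← R3 + 8/5·R4.
R5 ← R5 − 171/40·R4.
R6 ← R6 + 171/20·R4.
R5 ← R5 / (-1004/329).
R1 ← R1 − 151/329·R5.
R2 ← R2 − 487/329·R5.
R3 ← R3 − 218/329·R5.
R4 ← R4 − 383/329·R5.
R6 ← R6 − 2008/329·R5.
R6 reduces to 0 = 0, so the extra equation is consistent.
Reading off the reduced rows gives m = 0, n = 4, p = -3, q = 1, r = -2.

m = 0, n = 4, p = -3, q = 1, r = -2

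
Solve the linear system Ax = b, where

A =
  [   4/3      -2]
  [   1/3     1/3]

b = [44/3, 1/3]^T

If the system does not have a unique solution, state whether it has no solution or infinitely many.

x_1 = 5, x_2 = -4

Row-reduce the augmented matrix:
R1 ← R1 / (4/3).
R2 ← R2 − 1/3·R1.
R2 ← R2 / (5/6).
R1 ← R1 + 3/2·R2.
Reading off the reduced rows gives x_1 = 5, x_2 = -4.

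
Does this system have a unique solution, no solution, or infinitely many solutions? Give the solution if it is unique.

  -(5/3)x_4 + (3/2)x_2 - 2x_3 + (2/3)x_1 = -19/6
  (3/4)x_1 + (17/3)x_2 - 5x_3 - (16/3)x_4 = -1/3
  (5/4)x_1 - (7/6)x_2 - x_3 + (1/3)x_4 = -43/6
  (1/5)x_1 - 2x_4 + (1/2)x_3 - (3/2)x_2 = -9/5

no solution

Row-reduce:
R1 ← R1 / (2/3).
R2 ← R2 − 3/4·R1.
R3 ← R3 − 5/4·R1.
R4 ← R4 − 1/5·R1.
R2 ← R2 / (191/48).
R1 ← R1 − 9/4·R2.
R3 ← R3 + 191/48·R2.
R4 ← R4 + 39/20·R2.
Swap R3 and R4.
R3 ← R3 / (-473/1910).
R1 ← R1 + 276/191·R3.
R2 ← R2 + 132/191·R3.
Row 4 reduces to 0 = 2, a contradiction. The system is inconsistent.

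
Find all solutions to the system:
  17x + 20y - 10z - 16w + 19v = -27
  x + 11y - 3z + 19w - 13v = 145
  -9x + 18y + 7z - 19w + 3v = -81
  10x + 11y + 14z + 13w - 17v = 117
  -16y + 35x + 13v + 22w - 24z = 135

infinitely many solutions

Row-reduce:
R1 ← R1 / (17).
R2 ← R2 − 1·R1.
R3 ← R3 + 9·R1.
R4 ← R4 − 10·R1.
R5 ← R5 − 35·R1.
R2 ← R2 / (167/17).
R1 ← R1 − 20/17·R2.
R3 ← R3 − 486/17·R2.
R4 ← R4 + 13/17·R2.
R5 ← R5 + 972/17·R2.
R3 ← R3 / (1457/167).
R1 ← R1 + 50/167·R3.
R2 ← R2 + 41/167·R3.
R4 ← R4 − 3289/167·R3.
R5 ← R5 + 2914/167·R3.
R4 ← R4 / (316135/1457).
R1 ← R1 + 9126/1457·R4.
R2 ← R2 + 548/1457·R4.
R3 ← R3 + 14279/1457·R4.
Rank is 4 with 5 unknowns, leaving v free.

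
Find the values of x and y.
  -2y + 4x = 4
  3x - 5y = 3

Row-reduce the augmented matrix:
R1 ← R1 / (4).
R2 ← R2 − 3·R1.
R2 ← R2 / (-7/2).
R1 ← R1 + 1/2·R2.
Reading off the reduced rows gives x = 1, y = 0.

x = 1, y = 0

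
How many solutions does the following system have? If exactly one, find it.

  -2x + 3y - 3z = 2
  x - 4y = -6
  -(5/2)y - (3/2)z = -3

Row-reduce:
R1 ← R1 / (-2).
R2 ← R2 − 1·R1.
R2 ← R2 / (-5/2).
R1 ← R1 + 3/2·R2.
R3 ← R3 + 5/2·R2.
Row 3 reduces to 0 = 2, a contradiction. The system is inconsistent.

no solution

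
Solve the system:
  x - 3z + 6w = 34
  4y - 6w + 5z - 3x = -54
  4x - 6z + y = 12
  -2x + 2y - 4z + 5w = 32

x = -2, y = -4, z = -4, w = 4

Row-reduce the augmented matrix:
R2 ← R2 + 3·R1.
R3 ← R3 − 4·R1.
R4 ← R4 + 2·R1.
R2 ← R2 / (4).
R3 ← R3 − 1·R2.
R4 ← R4 − 2·R2.
R3 ← R3 / (7).
R1 ← R1 + 3·R3.
R2 ← R2 + 1·R3.
R4 ← R4 + 8·R3.
R4 ← R4 / (-139/7).
R1 ← R1 + 39/7·R4.
R2 ← R2 + 6/7·R4.
R3 ← R3 + 27/7·R4.
Reading off the reduced rows gives x = -2, y = -4, z = -4, w = 4.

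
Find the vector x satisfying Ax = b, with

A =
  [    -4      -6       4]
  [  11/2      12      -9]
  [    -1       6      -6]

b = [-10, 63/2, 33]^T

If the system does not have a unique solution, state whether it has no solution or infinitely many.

Row-reduce:
R1 ← R1 / (-4).
R2 ← R2 − 11/2·R1.
R3 ← R3 + 1·R1.
R2 ← R2 / (15/4).
R1 ← R1 − 3/2·R2.
R3 ← R3 − 15/2·R2.
Rank is 2 with 3 unknowns, leaving x_3 free.

infinitely many solutions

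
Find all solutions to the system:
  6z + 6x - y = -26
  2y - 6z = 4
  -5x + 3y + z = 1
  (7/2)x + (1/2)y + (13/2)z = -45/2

no solution

Row-reduce:
R1 ← R1 / (6).
R3 ← R3 + 5·R1.
R4 ← R4 − 7/2·R1.
R2 ← R2 / (2).
R1 ← R1 + 1/6·R2.
R3 ← R3 − 13/6·R2.
R4 ← R4 − 13/12·R2.
R3 ← R3 / (25/2).
R1 ← R1 − 1/2·R3.
R2 ← R2 + 3·R3.
R4 ← R4 − 25/4·R3.
Row 4 reduces to 0 = 3, a contradiction. The system is inconsistent.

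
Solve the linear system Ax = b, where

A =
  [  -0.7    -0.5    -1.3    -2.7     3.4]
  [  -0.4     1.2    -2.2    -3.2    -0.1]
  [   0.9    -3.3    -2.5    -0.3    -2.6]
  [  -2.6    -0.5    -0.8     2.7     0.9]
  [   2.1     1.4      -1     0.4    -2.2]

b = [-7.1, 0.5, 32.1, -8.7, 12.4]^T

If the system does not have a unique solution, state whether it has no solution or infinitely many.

x_1 = 4, x_2 = -4, x_3 = -3, x_4 = 0, x_5 = -3

Row-reduce the augmented matrix:
R1 ← R1 / (-7/10).
R2 ← R2 + 2/5·R1.
R3 ← R3 − 9/10·R1.
R4 ← R4 + 13/5·R1.
R5 ← R5 − 21/10·R1.
R2 ← R2 / (52/35).
R1 ← R1 − 5/7·R2.
R3 ← R3 + 138/35·R2.
R4 ← R4 − 19/14·R2.
R5 ← R5 + 1/10·R2.
R3 ← R3 / (-209/26).
R1 ← R1 − 133/52·R3.
R2 ← R2 + 51/52·R3.
R4 ← R4 − 2787/520·R3.
R5 ← R5 + 2599/520·R3.
R4 ← R4 / (91913/10450).
R1 ← R1 − 113/55·R4.
R2 ← R2 + 124/1045·R4.
R3 ← R3 − 1062/1045·R4.
R5 ← R5 + 28551/10450·R4.
R5 ← R5 / (11603847/1838260).
R1 ← R1 + 397819/183826·R5.
R2 ← R2 + 201391/183826·R5.
R3 ← R3 − 344639/183826·R5.
R4 ← R4 + 256989/183826·R5.
Reading off the reduced rows gives x_1 = 4, x_2 = -4, x_3 = -3, x_4 = 0, x_5 = -3.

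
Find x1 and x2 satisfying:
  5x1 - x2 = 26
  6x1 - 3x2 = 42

Row-reduce the augmented matrix:
R1 ← R1 / (5).
R2 ← R2 − 6·R1.
R2 ← R2 / (-9/5).
R1 ← R1 + 1/5·R2.
Reading off the reduced rows gives x1 = 4, x2 = -6.

x1 = 4, x2 = -6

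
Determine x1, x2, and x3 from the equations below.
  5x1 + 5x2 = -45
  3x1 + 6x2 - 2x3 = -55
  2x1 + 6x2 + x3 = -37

Row-reduce the augmented matrix:
R1 ← R1 / (5).
R2 ← R2 − 3·R1.
R3 ← R3 − 2·R1.
R2 ← R2 / (3).
R1 ← R1 − 1·R2.
R3 ← R3 − 4·R2.
R3 ← R3 / (11/3).
R1 ← R1 − 2/3·R3.
R2 ← R2 + 2/3·R3.
Reading off the reduced rows gives x1 = -3, x2 = -6, x3 = 5.

x1 = -3, x2 = -6, x3 = 5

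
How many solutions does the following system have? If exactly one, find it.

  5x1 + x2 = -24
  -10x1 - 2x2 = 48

Row-reduce:
R1 ← R1 / (5).
R2 ← R2 + 10·R1.
Rank is 1 with 2 unknowns, leaving x2 free.

infinitely many solutions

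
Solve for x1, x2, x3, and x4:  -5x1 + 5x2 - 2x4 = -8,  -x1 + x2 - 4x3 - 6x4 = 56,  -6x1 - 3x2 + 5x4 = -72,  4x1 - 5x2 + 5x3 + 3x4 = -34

Row-reduce the augmented matrix:
R1 ← R1 / (-5).
R2 ← R2 + 1·R1.
R3 ← R3 + 6·R1.
R4 ← R4 − 4·R1.
Swap R2 and R3.
R2 ← R2 / (-9).
R1 ← R1 + 1·R2.
R4 ← R4 + 1·R2.
R3 ← R3 / (-4).
R4 ← R4 − 5·R3.
R4 ← R4 / (-289/45).
R1 ← R1 + 19/45·R4.
R2 ← R2 + 37/45·R4.
R3 ← R3 − 7/5·R4.
Reading off the reduced rows gives x1 = 6, x2 = 2, x3 = -6, x4 = -6.

x1 = 6, x2 = 2, x3 = -6, x4 = -6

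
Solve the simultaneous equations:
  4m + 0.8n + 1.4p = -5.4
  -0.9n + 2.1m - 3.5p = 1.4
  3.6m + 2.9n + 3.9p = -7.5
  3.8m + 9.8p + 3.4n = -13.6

Row-reduce the augmented matrix:
R1 ← R1 / (4).
R2 ← R2 − 21/10·R1.
R3 ← R3 − 18/5·R1.
R4 ← R4 − 19/5·R1.
R2 ← R2 / (-33/25).
R1 ← R1 − 1/5·R2.
R3 ← R3 − 109/50·R2.
R4 ← R4 − 66/25·R2.
R3 ← R3 / (-209/48).
R1 ← R1 + 7/24·R3.
R2 ← R2 − 77/24·R3.
R4 reduces to 0 = 0, so the extra equation is consistent.
Reading off the reduced rows gives m = -1, n = 0, p = -1.

m = -1, n = 0, p = -1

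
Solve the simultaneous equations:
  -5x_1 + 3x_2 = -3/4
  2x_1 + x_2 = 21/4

From equation 2: x_2 = 21/4 − 2·x_1.
Substitute into equation 1 and solve: x_1 = 3/2.
Then x_2 = 9/4.

x_1 = 3/2, x_2 = 9/4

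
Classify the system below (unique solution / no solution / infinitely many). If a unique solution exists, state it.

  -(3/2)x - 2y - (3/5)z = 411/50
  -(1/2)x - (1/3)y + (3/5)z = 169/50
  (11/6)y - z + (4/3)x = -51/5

Row-reduce the augmented matrix:
R1 ← R1 / (-3/2).
R2 ← R2 + 1/2·R1.
R3 ← R3 − 4/3·R1.
R2 ← R2 / (1/3).
R1 ← R1 − 4/3·R2.
R3 ← R3 − 1/18·R2.
R3 ← R3 / (-5/3).
R1 ← R1 + 14/5·R3.
R2 ← R2 − 12/5·R3.
Reading off the reduced rows gives x = -3, y = -12/5, z = 9/5.

x = -3, y = -12/5, z = 9/5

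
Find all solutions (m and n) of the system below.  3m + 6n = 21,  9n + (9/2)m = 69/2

Row-reduce:
R1 ← R1 / (3).
R2 ← R2 − 9/2·R1.
Row 2 reduces to 0 = 3, a contradiction. The system is inconsistent.

no solution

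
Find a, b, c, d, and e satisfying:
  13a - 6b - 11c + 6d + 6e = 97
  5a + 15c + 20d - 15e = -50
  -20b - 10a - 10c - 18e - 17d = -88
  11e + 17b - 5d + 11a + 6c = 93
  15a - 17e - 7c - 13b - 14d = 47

Row-reduce the augmented matrix:
R1 ← R1 / (13).
R2 ← R2 − 5·R1.
R3 ← R3 + 10·R1.
R4 ← R4 − 11·R1.
R5 ← R5 − 15·R1.
R2 ← R2 / (30/13).
R1 ← R1 + 6/13·R2.
R3 ← R3 + 320/13·R2.
R4 ← R4 − 287/13·R2.
R5 ← R5 + 79/13·R2.
R3 ← R3 / (560/3).
R1 ← R1 − 3·R3.
R2 ← R2 − 25/3·R3.
R4 ← R4 + 506/3·R3.
R5 ← R5 − 169/3·R3.
R4 ← R4 / (-5601/280).
R1 ← R1 − 653/560·R4.
R2 ← R2 + 23/112·R4.
R3 ← R3 − 529/560·R4.
R5 ← R5 + 15427/560·R4.
R5 ← R5 / (10181/22404).
R1 ← R1 + 5593/22404·R5.
R2 ← R2 − 31709/22404·R5.
R3 ← R3 + 31601/22404·R5.
R4 ← R4 − 2074/5601·R5.
Reading off the reduced rows gives a = 5, b = 3, c = -4, d = 0, e = 1.

a = 5, b = 3, c = -4, d = 0, e = 1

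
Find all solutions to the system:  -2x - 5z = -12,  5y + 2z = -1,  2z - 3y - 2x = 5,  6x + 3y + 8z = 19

Row-reduce the augmented matrix:
R1 ← R1 / (-2).
R3 ← R3 + 2·R1.
R4 ← R4 − 6·R1.
R2 ← R2 / (5).
R3 ← R3 + 3·R2.
R4 ← R4 − 3·R2.
R3 ← R3 / (41/5).
R1 ← R1 − 5/2·R3.
R2 ← R2 − 2/5·R3.
R4 ← R4 + 41/5·R3.
R4 reduces to 0 = 0, so the extra equation is consistent.
Reading off the reduced rows gives x = 1, y = -1, z = 2.

x = 1, y = -1, z = 2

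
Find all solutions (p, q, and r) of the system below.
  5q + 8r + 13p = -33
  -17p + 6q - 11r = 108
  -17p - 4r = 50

Row-reduce the augmented matrix:
R1 ← R1 / (13).
R2 ← R2 + 17·R1.
R3 ← R3 + 17·R1.
R2 ← R2 / (163/13).
R1 ← R1 − 5/13·R2.
R3 ← R3 − 85/13·R2.
R3 ← R3 / (1099/163).
R1 ← R1 − 103/163·R3.
R2 ← R2 + 7/163·R3.
Reading off the reduced rows gives p = -2, q = 5, r = -4.

p = -2, q = 5, r = -4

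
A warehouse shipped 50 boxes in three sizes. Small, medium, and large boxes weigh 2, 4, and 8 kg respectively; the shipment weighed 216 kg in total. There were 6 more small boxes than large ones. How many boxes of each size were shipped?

small boxes: 20, medium boxes: 16, large boxes: 14

Let s = small boxes, m = medium boxes, l = large boxes.
  s + m + l = 50
  2s + 4m + 8l = 216
  s - l = 6
Row-reduce the augmented matrix:
R2 ← R2 − 2·R1.
R3 ← R3 − 1·R1.
R2 ← R2 / (2).
R1 ← R1 − 1·R2.
R3 ← R3 + 1·R2.
R1 ← R1 + 2·R3.
R2 ← R2 − 3·R3.
Reading off the reduced rows gives s = 20, m = 16, l = 14.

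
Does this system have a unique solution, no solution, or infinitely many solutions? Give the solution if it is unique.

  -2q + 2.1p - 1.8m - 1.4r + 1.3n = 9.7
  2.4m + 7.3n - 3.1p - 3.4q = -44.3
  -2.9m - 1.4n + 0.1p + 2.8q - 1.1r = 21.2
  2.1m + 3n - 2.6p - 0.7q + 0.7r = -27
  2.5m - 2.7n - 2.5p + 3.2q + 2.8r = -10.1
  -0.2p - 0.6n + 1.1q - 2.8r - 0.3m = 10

m = -2, n = -1, p = 6, q = 4, r = -2

Row-reduce the augmented matrix:
R1 ← R1 / (-9/5).
R2 ← R2 − 12/5·R1.
R3 ← R3 + 29/10·R1.
R4 ← R4 − 21/10·R1.
R5 ← R5 − 5/2·R1.
R6 ← R6 + 3/10·R1.
R2 ← R2 / (271/30).
R1 ← R1 + 13/18·R2.
R3 ← R3 + 629/180·R2.
R4 ← R4 − 271/60·R2.
R5 ← R5 + 161/180·R2.
R6 ← R6 + 49/60·R2.
R3 ← R3 / (-27637/8130).
R1 ← R1 + 968/813·R3.
R2 ← R2 + 9/271·R3.
R5 ← R5 − 1573/4065·R3.
R6 ← R6 + 782/1355·R3.
Swap R4 and R5.
R4 ← R4 / (66303/276370).
R1 ← R1 + 18275/27637·R4.
R2 ← R2 + 19553/27637·R4.
R3 ← R3 + 29881/27637·R4.
R6 ← R6 − 36051/138185·R4.
Swap R5 and R6.
R5 ← R5 / (-264627/73670).
R1 ← R1 − 54400/22101·R5.
R2 ← R2 − 42271/22101·R5.
R3 ← R3 − 68903/22101·R5.
R4 ← R4 − 66335/22101·R5.
R6 reduces to 0 = 0, so the extra equation is consistent.
Reading off the reduced rows gives m = -2, n = -1, p = 6, q = 4, r = -2.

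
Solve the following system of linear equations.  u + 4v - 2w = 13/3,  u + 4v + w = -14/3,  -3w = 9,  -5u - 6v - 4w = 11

Row-reduce the augmented matrix:
R2 ← R2 − 1·R1.
R4 ← R4 + 5·R1.
Swap R2 and R4.
R2 ← R2 / (14).
R1 ← R1 − 4·R2.
R3 ← R3 / (-3).
R1 ← R1 − 2·R3.
R2 ← R2 + 1·R3.
R4 ← R4 − 3·R3.
R4 reduces to 0 = 0, so the extra equation is consistent.
Reading off the reduced rows gives u = 1, v = -2/3, w = -3.

u = 1, v = -2/3, w = -3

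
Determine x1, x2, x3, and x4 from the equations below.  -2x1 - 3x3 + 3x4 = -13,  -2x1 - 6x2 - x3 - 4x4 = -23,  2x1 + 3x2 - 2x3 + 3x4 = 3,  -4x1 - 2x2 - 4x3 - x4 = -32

x1 = 2, x2 = 1, x3 = 5, x4 = 2

Row-reduce the augmented matrix:
R1 ← R1 / (-2).
R2 ← R2 + 2·R1.
R3 ← R3 − 2·R1.
R4 ← R4 + 4·R1.
R2 ← R2 / (-6).
R3 ← R3 − 3·R2.
R4 ← R4 + 2·R2.
R3 ← R3 / (-4).
R1 ← R1 − 3/2·R3.
R2 ← R2 + 1/3·R3.
R4 ← R4 − 4/3·R3.
R4 ← R4 / (-23/6).
R1 ← R1 + 9/16·R4.
R2 ← R2 − 23/24·R4.
R3 ← R3 + 5/8·R4.
Reading off the reduced rows gives x1 = 2, x2 = 1, x3 = 5, x4 = 2.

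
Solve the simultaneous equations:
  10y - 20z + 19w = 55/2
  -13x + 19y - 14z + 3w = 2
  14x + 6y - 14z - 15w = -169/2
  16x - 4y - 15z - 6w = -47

x = -5/2, y = -2, z = 0, w = 5/2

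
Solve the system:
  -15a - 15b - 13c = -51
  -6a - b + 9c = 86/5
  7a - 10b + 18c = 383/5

a = 9/5, b = -1, c = 3

Row-reduce the augmented matrix:
R1 ← R1 / (-15).
R2 ← R2 + 6·R1.
R3 ← R3 − 7·R1.
R2 ← R2 / (5).
R1 ← R1 − 1·R2.
R3 ← R3 + 17·R2.
R3 ← R3 / (4516/75).
R1 ← R1 + 148/75·R3.
R2 ← R2 − 71/25·R3.
Reading off the reduced rows gives a = 9/5, b = -1, c = 3.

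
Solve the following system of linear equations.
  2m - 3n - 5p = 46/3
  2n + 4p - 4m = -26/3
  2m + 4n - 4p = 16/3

m = -4/3, n = -1, p = -3

Row-reduce the augmented matrix:
R1 ← R1 / (2).
R2 ← R2 + 4·R1.
R3 ← R3 − 2·R1.
R2 ← R2 / (-4).
R1 ← R1 + 3/2·R2.
R3 ← R3 − 7·R2.
R3 ← R3 / (-19/2).
R1 ← R1 + 1/4·R3.
R2 ← R2 − 3/2·R3.
Reading off the reduced rows gives m = -4/3, n = -1, p = -3.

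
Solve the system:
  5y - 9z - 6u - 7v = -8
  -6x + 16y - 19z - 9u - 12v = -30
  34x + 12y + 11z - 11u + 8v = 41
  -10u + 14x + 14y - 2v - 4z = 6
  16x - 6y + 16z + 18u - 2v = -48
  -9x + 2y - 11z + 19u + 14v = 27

no solution

Row-reduce:
Swap R1 and R2.
R1 ← R1 / (-6).
R3 ← R3 − 34·R1.
R4 ← R4 − 14·R1.
R5 ← R5 − 16·R1.
R6 ← R6 + 9·R1.
R2 ← R2 / (5).
R1 ← R1 + 8/3·R2.
R3 ← R3 − 308/3·R2.
R4 ← R4 − 154/3·R2.
R5 ← R5 − 110/3·R2.
R6 ← R6 + 22·R2.
R3 ← R3 / (1322/15).
R1 ← R1 + 49/30·R3.
R2 ← R2 + 9/5·R3.
R4 ← R4 − 661/15·R3.
R5 ← R5 − 94/3·R3.
R6 ← R6 + 221/10·R3.
Swap R4 and R5.
R4 ← R4 / (10736/661).
R1 ← R1 + 374/661·R4.
R2 ← R2 − 33/661·R4.
R3 ← R3 − 459/661·R4.
R6 ← R6 − 14176/661·R4.
Swap R5 and R6.
R5 ← R5 / (25912/671).
R1 ← R1 + 75/122·R5.
R2 ← R2 − 85/244·R5.
R3 ← R3 − 3977/2684·R5.
R4 ← R4 + 2055/2684·R5.
Row 6 reduces to 0 = 1/2, a contradiction. The system is inconsistent.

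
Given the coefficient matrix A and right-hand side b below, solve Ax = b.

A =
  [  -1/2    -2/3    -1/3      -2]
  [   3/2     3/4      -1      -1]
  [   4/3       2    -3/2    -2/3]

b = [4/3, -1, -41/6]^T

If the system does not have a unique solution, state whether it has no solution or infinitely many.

infinitely many solutions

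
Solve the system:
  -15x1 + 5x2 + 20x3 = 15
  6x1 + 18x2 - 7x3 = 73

infinitely many solutions

Row-reduce:
R1 ← R1 / (-15).
R2 ← R2 − 6·R1.
R2 ← R2 / (20).
R1 ← R1 + 1/3·R2.
Rank is 2 with 3 unknowns, leaving x3 free.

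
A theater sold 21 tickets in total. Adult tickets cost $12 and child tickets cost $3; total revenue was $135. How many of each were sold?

adult tickets: 8, child tickets: 13

Let a = adult tickets, c = child tickets.
  a + c = 21
  12a + 3c = 135
From equation 1: a = 21 − c.
Substitute into equation 2 and solve: c = 13.
Then a = 8.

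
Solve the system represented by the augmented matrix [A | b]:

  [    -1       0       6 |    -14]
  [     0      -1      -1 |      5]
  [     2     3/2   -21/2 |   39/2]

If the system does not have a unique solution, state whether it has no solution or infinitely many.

no solution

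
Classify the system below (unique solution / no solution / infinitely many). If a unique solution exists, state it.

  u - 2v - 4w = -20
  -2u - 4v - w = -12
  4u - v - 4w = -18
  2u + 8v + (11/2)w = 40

no solution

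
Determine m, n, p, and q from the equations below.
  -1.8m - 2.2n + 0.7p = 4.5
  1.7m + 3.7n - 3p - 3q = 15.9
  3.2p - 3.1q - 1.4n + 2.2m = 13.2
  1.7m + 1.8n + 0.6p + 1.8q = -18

m = 0, n = -3, p = -3, q = -6

Row-reduce the augmented matrix:
R1 ← R1 / (-9/5).
R2 ← R2 − 17/10·R1.
R3 ← R3 − 11/5·R1.
R4 ← R4 − 17/10·R1.
R2 ← R2 / (73/45).
R1 ← R1 − 11/9·R2.
R3 ← R3 + 184/45·R2.
R4 ← R4 + 5/18·R2.
R3 ← R3 / (-1343/730).
R1 ← R1 − 401/292·R3.
R2 ← R2 + 421/292·R3.
R4 ← R4 − 2513/2920·R3.
R4 ← R4 / (-198827/53720).
R1 ← R1 + 30611/5372·R4.
R2 ← R2 − 34951/5372·R4.
R3 ← R3 − 7783/1343·R4.
Reading off the reduced rows gives m = 0, n = -3, p = -3, q = -6.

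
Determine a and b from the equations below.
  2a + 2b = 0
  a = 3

a = 3, b = -3

Row-reduce the augmented matrix:
R1 ← R1 / (2).
R2 ← R2 − 1·R1.
R2 ← R2 / (-1).
R1 ← R1 − 1·R2.
Reading off the reduced rows gives a = 3, b = -3.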